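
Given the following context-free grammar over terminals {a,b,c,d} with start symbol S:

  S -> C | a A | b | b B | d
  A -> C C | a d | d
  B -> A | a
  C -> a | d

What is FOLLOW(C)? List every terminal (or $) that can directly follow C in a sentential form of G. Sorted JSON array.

FIRST iteration:
iter 1:
  A via A→a d: +{a}
  A via A→d: +{d}
  B via B→A: +{a,d}
  C via C→a: +{a}
  C via C→d: +{d}
  S via S→C: +{a,d}
  S via S→b: +{b}
  FIRST(S)={a,b,d}  FIRST(A)={a,d}  FIRST(B)={a,d}  FIRST(C)={a,d}
iter 2: — fixpoint
  FIRST(S)={a,b,d}  FIRST(A)={a,d}  FIRST(B)={a,d}  FIRST(C)={a,d}

FOLLOW iteration:
initialize: $ ∈ FOLLOW(S)
iter 1:
  A→C C: FOLLOW(C) ⊇ FIRST(C) = {a,d}; new: +{a,d}
  S→C: FOLLOW(C) ⊇ FOLLOW(S) ⊇ {$}; new: +{$}
  S→a A: FOLLOW(A) ⊇ FOLLOW(S) ⊇ {$}; new: +{$}
  S→b B: FOLLOW(B) ⊇ FOLLOW(S) ⊇ {$}; new: +{$}
  FOLLOW(S)={$}  FOLLOW(A)={$}  FOLLOW(B)={$}  FOLLOW(C)={$,a,d}
iter 2: — fixpoint
  FOLLOW(S)={$}  FOLLOW(A)={$}  FOLLOW(B)={$}  FOLLOW(C)={$,a,d}

FOLLOW(C) = ["$", "a", "d"]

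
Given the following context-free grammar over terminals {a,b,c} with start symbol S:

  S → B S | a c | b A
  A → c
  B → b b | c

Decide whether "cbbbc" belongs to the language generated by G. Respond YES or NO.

CNF form of G:
  S -> B S | T0 A | T1 T2
  A -> c
  B -> T0 T0 | c
  T0 -> b
  T1 -> a
  T2 -> c

CYK table (by increasing span):
  T[0,0] 'c' = {A,B,T2}  orig:{A,B}
  T[1,1] 'b' = {T0}  orig:{}
  T[2,2] 'b' = {T0}  orig:{}
  T[3,3] 'b' = {T0}  orig:{}
  T[4,4] 'c' = {A,B,T2}  orig:{A,B}
  T[0,1] 'cb' = ∅
  T[1,2] 'bb' = {B}
  T[2,3] 'bb' = {B}
  T[3,4] 'bc' = {S}
  T[0,2] 'cbb' = ∅
  T[1,3] 'bbb' = ∅
  T[2,4] 'bbc' = ∅
  T[0,3] 'cbbb' = ∅
  T[1,4] 'bbbc' = {S}
  T[0,4] 'cbbbc' = {S}

S ∈ T[0,4] ⇒ YES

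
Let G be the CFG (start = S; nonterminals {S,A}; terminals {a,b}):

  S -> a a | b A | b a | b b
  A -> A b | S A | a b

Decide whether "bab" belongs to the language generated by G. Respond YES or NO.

CNF form of G:
  S -> T0 A | T0 T0 | T0 T1 | T1 T1
  A -> A T0 | S A | T1 T0
  T0 -> b
  T1 -> a

CYK table (by increasing span):
  [0..0]={T0}  "b"  orig:{}
  [1..1]={T1}  "a"  orig:{}
  [2..2]={T0}  "b"  orig:{}
  [0..1]={S}  "ba"
  [1..2]={A}  "ab"
  [0..2]={S}  "bab"

S ∈ T[0,2] ⇒ YES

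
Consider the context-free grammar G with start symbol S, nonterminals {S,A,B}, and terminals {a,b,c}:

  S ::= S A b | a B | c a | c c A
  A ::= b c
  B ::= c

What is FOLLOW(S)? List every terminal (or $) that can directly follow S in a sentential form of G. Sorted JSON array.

Compute FIRST by fixpoint:
iter 1:
  A via A→b c: +{b}
  B via B→c: +{c}
  S via S→a B: +{a}
  S via S→c a: +{c}
  S: {a,c}  A: {b}  B: {c}
iter 2: — fixpoint
  S: {a,c}  A: {b}  B: {c}

FOLLOW sets:
FOLLOW(S) := {$}
pass 1:
  S→S A b: FOLLOW(S) ⊇ FIRST(A) = {b}; new: +{b}
  S→S A b: FOLLOW(A) ⊇ FIRST(b) = {b}; new: +{b}
  S→a B: FOLLOW(B) ⊇ FOLLOW(S) ⊇ {$,b}; new: +{$,b}
  S→c c A: FOLLOW(A) ⊇ FOLLOW(S) ⊇ {$,b}; new: +{$}
  S: {$,b}  A: {$,b}  B: {$,b}
pass 2: (stable)
  S: {$,b}  A: {$,b}  B: {$,b}

FOLLOW(S) = ["$", "b"]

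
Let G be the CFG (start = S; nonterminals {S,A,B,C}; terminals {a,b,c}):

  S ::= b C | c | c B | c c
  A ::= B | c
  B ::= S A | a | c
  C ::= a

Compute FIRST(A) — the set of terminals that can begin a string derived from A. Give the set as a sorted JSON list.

FIRST iteration:
round 1:
  A via A→c: +{c}
  B via B→a: +{a}
  B via B→c: +{c}
  C via C→a: +{a}
  S via S→b C: +{b}
  S via S→c: +{c}
  FIRST(S)={b,c}  FIRST(A)={c}  FIRST(B)={a,c}  FIRST(C)={a}
round 2:
  A via A→B: +{a}
  B via B→S A: +{b}
  FIRST(S)={b,c}  FIRST(A)={a,c}  FIRST(B)={a,b,c}  FIRST(C)={a}
round 3:
  A via A→B: +{b}
  FIRST(S)={b,c}  FIRST(A)={a,b,c}  FIRST(B)={a,b,c}  FIRST(C)={a}
round 4: — fixpoint
  FIRST(S)={b,c}  FIRST(A)={a,b,c}  FIRST(B)={a,b,c}  FIRST(C)={a}

FIRST(A) = ["a", "b", "c"]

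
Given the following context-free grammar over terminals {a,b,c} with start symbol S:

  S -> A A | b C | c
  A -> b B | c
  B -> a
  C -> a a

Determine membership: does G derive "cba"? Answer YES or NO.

CNF form of G:
  S -> A A | T0 C | c
  A -> T0 B | c
  B -> a
  C -> T1 T1
  T0 -> b
  T1 -> a

Fill CYK table bottom-up:
  cell(0,0) c: {A,S}
  cell(1,1) b: {T0}  orig:{}
  cell(2,2) a: {B,T1}  orig:{B}
  cell(0,1) cb: ∅
  cell(1,2) ba: {A}
  cell(0,2) cba: {S}

S ∈ T[0,2] ⇒ YES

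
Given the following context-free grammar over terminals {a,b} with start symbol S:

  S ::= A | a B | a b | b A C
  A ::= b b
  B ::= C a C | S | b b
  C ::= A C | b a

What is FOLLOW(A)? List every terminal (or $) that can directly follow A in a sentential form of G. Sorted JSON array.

FIRST sets, iterate to fixpoint:
[1]
  A via A→b b: +{b}
  B via B→b b: +{b}
  C via C→A C: +{b}
  S via S→A: +{b}
  S via S→a B: +{a}
  S: {a,b}  A: {b}  B: {b}  C: {b}
[2]
  B via B→S: +{a}
  S: {a,b}  A: {b}  B: {a,b}  C: {b}
[3] done
  S: {a,b}  A: {b}  B: {a,b}  C: {b}

FOLLOW sets:
initialize: $ ∈ FOLLOW(S)
pass 1:
  B→C a C: FOLLOW(C) ⊇ FIRST(a) = {a}; new: +{a}
  C→A C: FOLLOW(A) ⊇ FIRST(C) = {b}; new: +{b}
  S→A: FOLLOW(A) ⊇ FOLLOW(S) ⊇ {$}; new: +{$}
  S→a B: FOLLOW(B) ⊇ FOLLOW(S) ⊇ {$}; new: +{$}
  S→b A C: FOLLOW(C) ⊇ FOLLOW(S) ⊇ {$}; new: +{$}
  FOLLOW(S)={$}  FOLLOW(A)={$,b}  FOLLOW(B)={$}  FOLLOW(C)={$,a}
pass 2: — fixpoint
  FOLLOW(S)={$}  FOLLOW(A)={$,b}  FOLLOW(B)={$}  FOLLOW(C)={$,a}

FOLLOW(A) = ["$", "b"]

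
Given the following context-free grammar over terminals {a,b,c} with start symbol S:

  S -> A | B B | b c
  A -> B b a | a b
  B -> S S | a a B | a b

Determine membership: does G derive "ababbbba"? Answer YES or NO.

Convert to CNF:
  S -> B B | B X5 | T0 T2 | T1 T0
  A -> B X3 | T1 T0
  B -> S S | T1 T0 | T1 X4
  T0 -> b
  T1 -> a
  T2 -> c
  X3 -> T0 T1
  X4 -> T1 B
  X5 -> T0 T1

CYK table (by increasing span):
  cell(0,0) a: {T1}  orig:{}
  cell(1,1) b: {T0}  orig:{}
  cell(2,2) a: {T1}  orig:{}
  cell(3,3) b: {T0}  orig:{}
  cell(4,4) b: {T0}  orig:{}
  cell(5,5) b: {T0}  orig:{}
  cell(6,6) b: {T0}  orig:{}
  cell(7,7) a: {T1}  orig:{}
  cell(0,1) ab: {A,B,S}
  cell(1,2) ba: {X3,X5}  orig:{}
  cell(2,3) ab: {A,B,S}
  cell(3,4) bb: ∅
  cell(4,5) bb: ∅
  cell(5,6) bb: ∅
  cell(6,7) ba: {X3,X5}  orig:{}
  cell(0,2) aba: ∅
  cell(1,3) bab: ∅
  cell(2,4) abb: ∅
  cell(3,5) bbb: ∅
  cell(4,6) bbb: ∅
  cell(5,7) bba: ∅
  cell(0,3) abab: {B,S}
  cell(1,4) babb: ∅
  cell(2,5) abbb: ∅
  cell(3,6) bbbb: ∅
  cell(4,7) bbba: ∅
  cell(0,4) ababb: ∅
  cell(1,5) babbb: ∅
  cell(2,6) abbbb: ∅
  cell(3,7) bbbba: ∅
  cell(0,5) ababbb: ∅
  cell(1,6) babbbb: ∅
  cell(2,7) abbbba: ∅
  cell(0,6) ababbbb: ∅
  cell(1,7) babbbba: ∅
  cell(0,7) ababbbba: ∅

S ∉ T[0,7] ⇒ NO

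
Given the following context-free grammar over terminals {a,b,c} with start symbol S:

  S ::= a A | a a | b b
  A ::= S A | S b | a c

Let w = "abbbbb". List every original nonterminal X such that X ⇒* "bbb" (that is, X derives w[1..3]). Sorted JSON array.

Convert to CNF:
  S -> T0 T0 | T1 A | T1 T1
  A -> S A | S T0 | T1 T2
  T0 -> b
  T1 -> a
  T2 -> c

CYK table (by increasing span), restricted to cells inside w[1..3]:
  cell(1,1) b: {T0}  orig:{}
  cell(2,2) b: {T0}  orig:{}
  cell(3,3) b: {T0}  orig:{}
  cell(1,2) bb: {S}
  cell(2,3) bb: {S}
  cell(1,3) bbb: {A}

Original NTs in T[1,3] deriving "bbb": ["A"]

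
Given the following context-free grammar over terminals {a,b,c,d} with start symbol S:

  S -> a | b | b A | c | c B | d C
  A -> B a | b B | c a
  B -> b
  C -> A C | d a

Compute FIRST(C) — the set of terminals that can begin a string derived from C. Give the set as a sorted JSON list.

FIRST sets, iterate to fixpoint:
pass 1:
  A via A→b B: +{b}
  A via A→c a: +{c}
  B via B→b: +{b}
  C via C→A C: +{b,c}
  C via C→d a: +{d}
  S via S→a: +{a}
  S via S→b: +{b}
  S via S→c: +{c}
  S via S→d C: +{d}
  S: {a,b,c,d}  A: {b,c}  B: {b}  C: {b,c,d}
pass 2: — fixpoint
  S: {a,b,c,d}  A: {b,c}  B: {b}  C: {b,c,d}

FIRST(C) = ["b", "c", "d"]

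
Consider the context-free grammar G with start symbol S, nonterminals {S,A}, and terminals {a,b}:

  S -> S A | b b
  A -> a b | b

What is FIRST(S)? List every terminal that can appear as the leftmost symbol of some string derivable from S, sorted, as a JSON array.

Compute FIRST by fixpoint:
iter 1:
  A via A→a b: +{a}
  A via A→b: +{b}
  S via S→b b: +{b}
  FIRST[S]={b}  FIRST[A]={a,b}
iter 2: (stable)
  FIRST[S]={b}  FIRST[A]={a,b}

FIRST(S) = ["b"]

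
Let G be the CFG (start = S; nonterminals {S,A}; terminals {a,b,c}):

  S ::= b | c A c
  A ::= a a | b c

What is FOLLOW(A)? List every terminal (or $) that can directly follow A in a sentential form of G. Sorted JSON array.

FIRST sets, iterate to fixpoint:
pass 1:
  A via A→a a: +{a}
  A via A→b c: +{b}
  S via S→b: +{b}
  S via S→c A c: +{c}
  FIRST[S]={b,c}  FIRST[A]={a,b}
pass 2: — fixpoint
  FIRST[S]={b,c}  FIRST[A]={a,b}

FOLLOW iteration:
seed FOLLOW(S) with $
iter 1:
  S→c A c: FOLLOW(A) ⊇ FIRST(c) = {c}; new: +{c}
  FOLLOW[S]={$}  FOLLOW[A]={c}
iter 2: — fixpoint
  FOLLOW[S]={$}  FOLLOW[A]={c}

FOLLOW(A) = ["c"]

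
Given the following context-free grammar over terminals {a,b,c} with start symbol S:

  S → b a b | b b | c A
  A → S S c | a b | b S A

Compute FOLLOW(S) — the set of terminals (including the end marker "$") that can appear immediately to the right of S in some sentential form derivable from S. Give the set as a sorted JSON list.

FIRST iteration:
[1]
  A via A→a b: +{a}
  A via A→b S A: +{b}
  S via S→b a b: +{b}
  S via S→c A: +{c}
  FIRST(S)={b,c}  FIRST(A)={a,b}
[2]
  A via A→S S c: +{c}
  FIRST(S)={b,c}  FIRST(A)={a,b,c}
[3] — fixpoint
  FIRST(S)={b,c}  FIRST(A)={a,b,c}

FOLLOW sets:
seed FOLLOW(S) with $
pass 1:
  A→S S c: FOLLOW(S) ⊇ FIRST(S) = {b,c}; new: +{b,c}
  A→b S A: FOLLOW(S) ⊇ FIRST(A) = {a,b,c}; new: +{a}
  S→c A: FOLLOW(A) ⊇ FOLLOW(S) ⊇ {$,a,b,c}; new: +{$,a,b,c}
  S: {$,a,b,c}  A: {$,a,b,c}
pass 2: done
  S: {$,a,b,c}  A: {$,a,b,c}

FOLLOW(S) = ["$", "a", "b", "c"]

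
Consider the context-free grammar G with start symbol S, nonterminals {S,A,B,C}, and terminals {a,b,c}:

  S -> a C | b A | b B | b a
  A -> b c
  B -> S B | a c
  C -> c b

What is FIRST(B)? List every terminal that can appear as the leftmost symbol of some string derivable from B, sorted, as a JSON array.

Compute FIRST by fixpoint:
round 1:
  A via A→b c: +{b}
  B via B→a c: +{a}
  C via C→c b: +{c}
  S via S→a C: +{a}
  S via S→b A: +{b}
  FIRST[S]={a,b}  FIRST[A]={b}  FIRST[B]={a}  FIRST[C]={c}
round 2:
  B via B→S B: +{b}
  FIRST[S]={a,b}  FIRST[A]={b}  FIRST[B]={a,b}  FIRST[C]={c}
round 3: done
  FIRST[S]={a,b}  FIRST[A]={b}  FIRST[B]={a,b}  FIRST[C]={c}

FIRST(B) = ["a", "b"]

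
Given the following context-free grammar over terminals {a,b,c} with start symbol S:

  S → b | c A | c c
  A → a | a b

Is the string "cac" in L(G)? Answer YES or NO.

Convert to CNF:
  S -> T2 A | T2 T2 | b
  A -> T0 T1 | a
  T0 -> a
  T1 -> b
  T2 -> c

CYK table (by increasing span):
  cell(0,0) c: {T2}  orig:{}
  cell(1,1) a: {A,T0}  orig:{A}
  cell(2,2) c: {T2}  orig:{}
  cell(0,1) ca: {S}
  cell(1,2) ac: ∅
  cell(0,2) cac: ∅

S ∉ T[0,2] ⇒ NO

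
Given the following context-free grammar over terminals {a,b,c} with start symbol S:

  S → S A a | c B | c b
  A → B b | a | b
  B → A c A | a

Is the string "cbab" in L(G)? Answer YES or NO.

CNF form of G:
  S -> S X4 | T1 B | T1 T0
  A -> B T0 | a | b
  B -> A X3 | a
  T0 -> b
  T1 -> c
  T2 -> a
  X3 -> T1 A
  X4 -> A T2

CYK fill:
  [0..0]={T1}  "c"  orig:{}
  [1..1]={A,T0}  "b"  orig:{A}
  [2..2]={A,B,T2}  "a"  orig:{A,B}
  [3..3]={A,T0}  "b"  orig:{A}
  [0..1]={S,X3}  "cb"  orig:{S}
  [1..2]={X4}  "ba"  orig:{}
  [2..3]={A}  "ab"
  [0..2]=∅  "cba"
  [1..3]=∅  "bab"
  [0..3]=∅  "cbab"

S ∉ T[0,3] ⇒ NO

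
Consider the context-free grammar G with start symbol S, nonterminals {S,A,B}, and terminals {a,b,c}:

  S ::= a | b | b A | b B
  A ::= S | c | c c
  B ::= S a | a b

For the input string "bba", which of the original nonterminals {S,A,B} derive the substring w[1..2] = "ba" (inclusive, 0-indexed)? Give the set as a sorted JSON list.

CNF form of G:
  S -> T0 A | T0 B | a | b
  A -> T0 A | T0 B | T1 T1 | a | b | c
  B -> S T2 | T2 T0
  T0 -> b
  T1 -> c
  T2 -> a

CYK table (by increasing span), restricted to cells inside w[1..2]:
  cell(1,1) b: {A,S,T0}  orig:{A,S}
  cell(2,2) a: {A,S,T2}  orig:{A,S}
  cell(1,2) ba: {A,B,S}

Original NTs in T[1,2] deriving "ba": ["A", "B", "S"]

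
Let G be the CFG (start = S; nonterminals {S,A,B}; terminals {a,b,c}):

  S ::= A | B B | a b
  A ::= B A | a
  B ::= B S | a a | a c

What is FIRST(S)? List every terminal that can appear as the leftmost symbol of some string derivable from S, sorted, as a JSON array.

FIRST iteration:
[1]
  A via A→a: +{a}
  B via B→a a: +{a}
  S via S→A: +{a}
  S: {a}  A: {a}  B: {a}
[2] (stable)
  S: {a}  A: {a}  B: {a}

FIRST(S) = ["a"]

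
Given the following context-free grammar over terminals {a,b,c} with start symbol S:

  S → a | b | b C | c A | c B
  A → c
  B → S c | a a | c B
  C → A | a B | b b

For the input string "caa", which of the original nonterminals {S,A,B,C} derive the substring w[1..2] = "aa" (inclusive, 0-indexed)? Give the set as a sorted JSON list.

CNF form of G:
  S -> T0 A | T0 B | T2 C | a | b
  A -> c
  B -> S T0 | T0 B | T1 T1
  C -> T1 B | T2 T2 | c
  T0 -> c
  T1 -> a
  T2 -> b

CYK table (by increasing span) — only the sub-triangle for w[1..2]:
  T[1,1] 'a' = {S,T1}  orig:{S}
  T[2,2] 'a' = {S,T1}  orig:{S}
  T[1,2] 'aa' = {B}

Original NTs in T[1,2] deriving "aa": ["B"]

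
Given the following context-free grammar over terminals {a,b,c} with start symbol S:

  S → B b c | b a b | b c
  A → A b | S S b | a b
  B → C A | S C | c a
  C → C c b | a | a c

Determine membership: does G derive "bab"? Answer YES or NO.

CNF form of G:
  S -> B X5 | T0 T2 | T0 X6
  A -> A T0 | S X3 | T1 T0
  B -> C A | S C | T2 T1
  C -> C X4 | T1 T2 | a
  T0 -> b
  T1 -> a
  T2 -> c
  X3 -> S T0
  X4 -> T2 T0
  X5 -> T0 T2
  X6 -> T1 T0

CYK fill:
  [0..0]={T0}  "b"  orig:{}
  [1..1]={C,T1}  "a"  orig:{C}
  [2..2]={T0}  "b"  orig:{}
  [0..1]=∅  "ba"
  [1..2]={A,X6}  "ab"  orig:{A}
  [0..2]={S}  "bab"

S ∈ T[0,2] ⇒ YES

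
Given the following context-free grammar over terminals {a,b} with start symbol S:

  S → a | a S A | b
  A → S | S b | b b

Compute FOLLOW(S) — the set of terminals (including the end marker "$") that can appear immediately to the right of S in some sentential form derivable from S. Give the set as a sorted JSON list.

FIRST iteration:
round 1:
  A via A→b b: +{b}
  S via S→a: +{a}
  S via S→b: +{b}
  FIRST(S)={a,b}  FIRST(A)={b}
round 2:
  A via A→S: +{a}
  FIRST(S)={a,b}  FIRST(A)={a,b}
round 3: (no change)
  FIRST(S)={a,b}  FIRST(A)={a,b}

FOLLOW iteration:
seed FOLLOW(S) with $
[1]
  A→S b: FOLLOW(S) ⊇ FIRST(b) = {b}; new: +{b}
  S→a S A: FOLLOW(S) ⊇ FIRST(A) = {a,b}; new: +{a}
  S→a S A: FOLLOW(A) ⊇ FOLLOW(S) ⊇ {$,a,b}; new: +{$,a,b}
  FOLLOW(S)={$,a,b}  FOLLOW(A)={$,a,b}
[2] — fixpoint
  FOLLOW(S)={$,a,b}  FOLLOW(A)={$,a,b}

FOLLOW(S) = ["$", "a", "b"]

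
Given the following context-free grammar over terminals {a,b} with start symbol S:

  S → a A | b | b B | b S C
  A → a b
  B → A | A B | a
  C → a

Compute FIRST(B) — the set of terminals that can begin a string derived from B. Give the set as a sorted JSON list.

FIRST iteration:
[1]
  A via A→a b: +{a}
  B via B→A: +{a}
  C via C→a: +{a}
  S via S→a A: +{a}
  S via S→b: +{b}
  FIRST[S]={a,b}  FIRST[A]={a}  FIRST[B]={a}  FIRST[C]={a}
[2] — fixpoint
  FIRST[S]={a,b}  FIRST[A]={a}  FIRST[B]={a}  FIRST[C]={a}

FIRST(B) = ["a"]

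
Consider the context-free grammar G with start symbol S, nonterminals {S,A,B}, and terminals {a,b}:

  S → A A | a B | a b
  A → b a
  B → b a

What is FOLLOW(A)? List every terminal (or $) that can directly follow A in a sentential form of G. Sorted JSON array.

FIRST sets, iterate to fixpoint:
pass 1:
  A via A→b a: +{b}
  B via B→b a: +{b}
  S via S→A A: +{b}
  S via S→a B: +{a}
  FIRST[S]={a,b}  FIRST[A]={b}  FIRST[B]={b}
pass 2: (no change)
  FIRST[S]={a,b}  FIRST[A]={b}  FIRST[B]={b}

FOLLOW sets:
seed FOLLOW(S) with $
round 1:
  S→A A: FOLLOW(A) ⊇ FIRST(A) = {b}; new: +{b}
  S→A A: FOLLOW(A) ⊇ FOLLOW(S) ⊇ {$}; new: +{$}
  S→a B: FOLLOW(B) ⊇ FOLLOW(S) ⊇ {$}; new: +{$}
  FOLLOW(S)={$}  FOLLOW(A)={$,b}  FOLLOW(B)={$}
round 2: (stable)
  FOLLOW(S)={$}  FOLLOW(A)={$,b}  FOLLOW(B)={$}

FOLLOW(A) = ["$", "b"]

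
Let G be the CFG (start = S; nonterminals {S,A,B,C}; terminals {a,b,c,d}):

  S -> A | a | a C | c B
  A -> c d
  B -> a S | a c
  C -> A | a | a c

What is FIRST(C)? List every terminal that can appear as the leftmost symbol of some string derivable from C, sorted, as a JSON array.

Compute FIRST by fixpoint:
[1]
  A via A→c d: +{c}
  B via B→a S: +{a}
  C via C→A: +{c}
  C via C→a: +{a}
  S via S→A: +{c}
  S via S→a: +{a}
  FIRST[S]={a,c}  FIRST[A]={c}  FIRST[B]={a}  FIRST[C]={a,c}
[2] done
  FIRST[S]={a,c}  FIRST[A]={c}  FIRST[B]={a}  FIRST[C]={a,c}

FIRST(C) = ["a", "c"]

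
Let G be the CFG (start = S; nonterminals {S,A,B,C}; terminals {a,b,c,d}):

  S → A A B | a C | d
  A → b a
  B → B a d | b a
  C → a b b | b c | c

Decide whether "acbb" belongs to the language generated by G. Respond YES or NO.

Convert to CNF:
  S -> A X6 | T1 C | d
  A -> T0 T1
  B -> B X4 | T0 T1
  C -> T0 T3 | T1 X5 | c
  T0 -> b
  T1 -> a
  T2 -> d
  T3 -> c
  X4 -> T1 T2
  X5 -> T0 T0
  X6 -> A B

CYK fill:
  T[0,0] 'a' = {T1}  orig:{}
  T[1,1] 'c' = {C,T3}  orig:{C}
  T[2,2] 'b' = {T0}  orig:{}
  T[3,3] 'b' = {T0}  orig:{}
  T[0,1] 'ac' = {S}
  T[1,2] 'cb' = ∅
  T[2,3] 'bb' = {X5}  orig:{}
  T[0,2] 'acb' = ∅
  T[1,3] 'cbb' = ∅
  T[0,3] 'acbb' = ∅

S ∉ T[0,3] ⇒ NO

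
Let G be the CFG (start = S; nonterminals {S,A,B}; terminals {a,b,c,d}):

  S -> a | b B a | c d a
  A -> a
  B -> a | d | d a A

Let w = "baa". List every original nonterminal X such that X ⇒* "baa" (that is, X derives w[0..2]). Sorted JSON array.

CNF form of G:
  S -> T2 X5 | T3 X6 | a
  A -> a
  B -> T0 X4 | a | d
  T0 -> d
  T1 -> a
  T2 -> b
  T3 -> c
  X4 -> T1 A
  X5 -> B T1
  X6 -> T0 T1

CYK table (by increasing span) — only the sub-triangle for w[0..2]:
  T[0,0] 'b' = {T2}  orig:{}
  T[1,1] 'a' = {A,B,S,T1}  orig:{A,B,S}
  T[2,2] 'a' = {A,B,S,T1}  orig:{A,B,S}
  T[0,1] 'ba' = ∅
  T[1,2] 'aa' = {X4,X5}  orig:{}
  T[0,2] 'baa' = {S}

Original NTs in T[0,2] deriving "baa": ["S"]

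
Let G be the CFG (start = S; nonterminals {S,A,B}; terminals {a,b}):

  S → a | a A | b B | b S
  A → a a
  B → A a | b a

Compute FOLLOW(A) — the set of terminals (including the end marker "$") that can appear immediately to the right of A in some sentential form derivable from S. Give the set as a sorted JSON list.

FIRST iteration:
[1]
  A via A→a a: +{a}
  B via B→A a: +{a}
  B via B→b a: +{b}
  S via S→a: +{a}
  S via S→b B: +{b}
  FIRST(S)={a,b}  FIRST(A)={a}  FIRST(B)={a,b}
[2] (stable)
  FIRST(S)={a,b}  FIRST(A)={a}  FIRST(B)={a,b}

Compute FOLLOW by fixpoint:
FOLLOW(S) := {$}
round 1:
  B→A a: FOLLOW(A) ⊇ FIRST(a) = {a}; new: +{a}
  S→a A: FOLLOW(A) ⊇ FOLLOW(S) ⊇ {$}; new: +{$}
  S→b B: FOLLOW(B) ⊇ FOLLOW(S) ⊇ {$}; new: +{$}
  FOLLOW[S]={$}  FOLLOW[A]={$,a}  FOLLOW[B]={$}
round 2: (stable)
  FOLLOW[S]={$}  FOLLOW[A]={$,a}  FOLLOW[B]={$}

FOLLOW(A) = ["$", "a"]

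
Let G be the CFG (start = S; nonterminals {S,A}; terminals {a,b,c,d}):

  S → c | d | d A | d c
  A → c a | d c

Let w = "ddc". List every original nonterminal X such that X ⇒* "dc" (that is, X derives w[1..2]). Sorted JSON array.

CNF form of G:
  S -> T2 A | T2 T0 | c | d
  A -> T0 T1 | T2 T0
  T0 -> c
  T1 -> a
  T2 -> d

CYK table (by increasing span) (cells [i..j] with 1 ≤ i ≤ j ≤ 2 only):
  cell(1,1) d: {S,T2}  orig:{S}
  cell(2,2) c: {S,T0}  orig:{S}
  cell(1,2) dc: {A,S}

Original NTs in T[1,2] deriving "dc": ["A", "S"]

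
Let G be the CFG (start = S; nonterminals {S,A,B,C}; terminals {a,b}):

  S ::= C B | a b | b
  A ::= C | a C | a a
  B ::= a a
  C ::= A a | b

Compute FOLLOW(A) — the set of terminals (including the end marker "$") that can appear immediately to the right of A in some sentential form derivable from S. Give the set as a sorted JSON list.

FIRST iteration:
iter 1:
  A via A→a C: +{a}
  B via B→a a: +{a}
  C via C→A a: +{a}
  C via C→b: +{b}
  S via S→C B: +{a,b}
  FIRST[S]={a,b}  FIRST[A]={a}  FIRST[B]={a}  FIRST[C]={a,b}
iter 2:
  A via A→C: +{b}
  FIRST[S]={a,b}  FIRST[A]={a,b}  FIRST[B]={a}  FIRST[C]={a,b}
iter 3: (no change)
  FIRST[S]={a,b}  FIRST[A]={a,b}  FIRST[B]={a}  FIRST[C]={a,b}

FOLLOW sets:
FOLLOW(S) := {$}
pass 1:
  C→A a: FOLLOW(A) ⊇ FIRST(a) = {a}; new: +{a}
  S→C B: FOLLOW(C) ⊇ FIRST(B) = {a}; new: +{a}
  S→C B: FOLLOW(B) ⊇ FOLLOW(S) ⊇ {$}; new: +{$}
  S: {$}  A: {a}  B: {$}  C: {a}
pass 2: (no change)
  S: {$}  A: {a}  B: {$}  C: {a}

FOLLOW(A) = ["a"]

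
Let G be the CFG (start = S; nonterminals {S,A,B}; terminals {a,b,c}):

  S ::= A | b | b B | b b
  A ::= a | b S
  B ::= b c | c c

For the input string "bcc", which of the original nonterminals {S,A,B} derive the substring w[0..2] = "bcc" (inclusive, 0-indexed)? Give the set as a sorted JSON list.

CNF form of G:
  S -> T0 B | T0 S | T0 T0 | a | b
  A -> T0 S | a
  B -> T0 T1 | T1 T1
  T0 -> b
  T1 -> c

CYK table (by increasing span), restricted to cells inside w[0..2]:
  T[0,0] 'b' = {S,T0}  orig:{S}
  T[1,1] 'c' = {T1}  orig:{}
  T[2,2] 'c' = {T1}  orig:{}
  T[0,1] 'bc' = {B}
  T[1,2] 'cc' = {B}
  T[0,2] 'bcc' = {S}

Original NTs in T[0,2] deriving "bcc": ["S"]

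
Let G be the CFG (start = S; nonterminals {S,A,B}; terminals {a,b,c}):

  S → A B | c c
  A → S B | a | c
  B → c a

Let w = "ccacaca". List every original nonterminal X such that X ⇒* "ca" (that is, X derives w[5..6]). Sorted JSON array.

CNF form of G:
  S -> A B | T0 T0
  A -> S B | a | c
  B -> T0 T1
  T0 -> c
  T1 -> a

CYK fill — only the sub-triangle for w[5..6]:
  cell(5,5) c: {A,T0}  orig:{A}
  cell(6,6) a: {A,T1}  orig:{A}
  cell(5,6) ca: {B}

Original NTs in T[5,6] deriving "ca": ["B"]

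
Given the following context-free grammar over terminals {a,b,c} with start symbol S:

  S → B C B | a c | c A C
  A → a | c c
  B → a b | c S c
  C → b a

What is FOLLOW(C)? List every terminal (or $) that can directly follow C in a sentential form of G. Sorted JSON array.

FIRST iteration:
pass 1:
  A via A→a: +{a}
  A via A→c c: +{c}
  B via B→a b: +{a}
  B via B→c S c: +{c}
  C via C→b a: +{b}
  S via S→B C B: +{a,c}
  FIRST[S]={a,c}  FIRST[A]={a,c}  FIRST[B]={a,c}  FIRST[C]={b}
pass 2: — fixpoint
  FIRST[S]={a,c}  FIRST[A]={a,c}  FIRST[B]={a,c}  FIRST[C]={b}

FOLLOW iteration:
FOLLOW(S) := {$}
[1]
  B→c S c: FOLLOW(S) ⊇ FIRST(c) = {c}; new: +{c}
  S→B C B: FOLLOW(B) ⊇ FIRST(C) = {b}; new: +{b}
  S→B C B: FOLLOW(C) ⊇ FIRST(B) = {a,c}; new: +{a,c}
  S→B C B: FOLLOW(B) ⊇ FOLLOW(S) ⊇ {$,c}; new: +{$,c}
  S→c A C: FOLLOW(A) ⊇ FIRST(C) = {b}; new: +{b}
  S→c A C: FOLLOW(C) ⊇ FOLLOW(S) ⊇ {$,c}; new: +{$}
  FOLLOW(S)={$,c}  FOLLOW(A)={b}  FOLLOW(B)={$,b,c}  FOLLOW(C)={$,a,c}
[2] (stable)
  FOLLOW(S)={$,c}  FOLLOW(A)={b}  FOLLOW(B)={$,b,c}  FOLLOW(C)={$,a,c}

FOLLOW(C) = ["$", "a", "c"]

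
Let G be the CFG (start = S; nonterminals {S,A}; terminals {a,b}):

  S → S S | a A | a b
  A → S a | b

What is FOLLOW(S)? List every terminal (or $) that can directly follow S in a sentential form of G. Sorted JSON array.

FIRST iteration:
pass 1:
  A via A→b: +{b}
  S via S→a A: +{a}
  FIRST(S)={a}  FIRST(A)={b}
pass 2:
  A via A→S a: +{a}
  FIRST(S)={a}  FIRST(A)={a,b}
pass 3: — fixpoint
  FIRST(S)={a}  FIRST(A)={a,b}

Compute FOLLOW by fixpoint:
FOLLOW(S) := {$}
iter 1:
  A→S a: FOLLOW(S) ⊇ FIRST(a) = {a}; new: +{a}
  S→a A: FOLLOW(A) ⊇ FOLLOW(S) ⊇ {$,a}; new: +{$,a}
  FOLLOW[S]={$,a}  FOLLOW[A]={$,a}
iter 2: (no change)
  FOLLOW[S]={$,a}  FOLLOW[A]={$,a}

FOLLOW(S) = ["$", "a"]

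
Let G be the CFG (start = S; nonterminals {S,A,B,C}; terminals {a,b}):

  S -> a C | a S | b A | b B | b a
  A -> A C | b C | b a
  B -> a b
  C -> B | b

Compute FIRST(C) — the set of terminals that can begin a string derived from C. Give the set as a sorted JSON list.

FIRST iteration:
round 1:
  A via A→b C: +{b}
  B via B→a b: +{a}
  C via C→B: +{a}
  C via C→b: +{b}
  S via S→a C: +{a}
  S via S→b A: +{b}
  FIRST(S)={a,b}  FIRST(A)={b}  FIRST(B)={a}  FIRST(C)={a,b}
round 2: (stable)
  FIRST(S)={a,b}  FIRST(A)={b}  FIRST(B)={a}  FIRST(C)={a,b}

FIRST(C) = ["a", "b"]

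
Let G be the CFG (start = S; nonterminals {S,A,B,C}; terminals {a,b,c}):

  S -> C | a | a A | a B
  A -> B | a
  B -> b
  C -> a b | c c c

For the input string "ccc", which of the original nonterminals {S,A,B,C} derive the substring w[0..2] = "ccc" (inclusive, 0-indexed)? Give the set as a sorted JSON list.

CNF form of G:
  S -> T0 A | T0 B | T0 T1 | T2 X4 | a
  A -> a | b
  B -> b
  C -> T0 T1 | T2 X3
  T0 -> a
  T1 -> b
  T2 -> c
  X3 -> T2 T2
  X4 -> T2 T2

Fill CYK table bottom-up (cells [i..j] with 0 ≤ i ≤ j ≤ 2 only):
  cell(0,0) c: {T2}  orig:{}
  cell(1,1) c: {T2}  orig:{}
  cell(2,2) c: {T2}  orig:{}
  cell(0,1) cc: {X3,X4}  orig:{}
  cell(1,2) cc: {X3,X4}  orig:{}
  cell(0,2) ccc: {C,S}

Original NTs in T[0,2] deriving "ccc": ["C", "S"]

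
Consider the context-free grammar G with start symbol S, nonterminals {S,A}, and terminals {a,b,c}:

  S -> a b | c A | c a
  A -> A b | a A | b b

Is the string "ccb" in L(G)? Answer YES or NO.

Convert to CNF:
  S -> T1 T0 | T2 A | T2 T1
  A -> A T0 | T0 T0 | T1 A
  T0 -> b
  T1 -> a
  T2 -> c

CYK fill:
  [0..0]={T2}  "c"  orig:{}
  [1..1]={T2}  "c"  orig:{}
  [2..2]={T0}  "b"  orig:{}
  [0..1]=∅  "cc"
  [1..2]=∅  "cb"
  [0..2]=∅  "ccb"

S ∉ T[0,2] ⇒ NO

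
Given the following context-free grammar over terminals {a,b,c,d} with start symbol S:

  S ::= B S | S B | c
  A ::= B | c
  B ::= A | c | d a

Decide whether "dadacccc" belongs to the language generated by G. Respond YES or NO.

CNF form of G:
  S -> B S | S B | c
  A -> T0 T1 | c
  B -> T0 T1 | c
  T0 -> d
  T1 -> a

CYK table (by increasing span):
  [0..0]={T0}  "d"  orig:{}
  [1..1]={T1}  "a"  orig:{}
  [2..2]={T0}  "d"  orig:{}
  [3..3]={T1}  "a"  orig:{}
  [4..4]={A,B,S}  "c"
  [5..5]={A,B,S}  "c"
  [6..6]={A,B,S}  "c"
  [7..7]={A,B,S}  "c"
  [0..1]={A,B}  "da"
  [1..2]=∅  "ad"
  [2..3]={A,B}  "da"
  [3..4]=∅  "ac"
  [4..5]={S}  "cc"
  [5..6]={S}  "cc"
  [6..7]={S}  "cc"
  [0..2]=∅  "dad"
  [1..3]=∅  "ada"
  [2..4]={S}  "dac"
  [3..5]=∅  "acc"
  [4..6]={S}  "ccc"
  [5..7]={S}  "ccc"
  [0..3]=∅  "dada"
  [1..4]=∅  "adac"
  [2..5]={S}  "dacc"
  [3..6]=∅  "accc"
  [4..7]={S}  "cccc"
  [0..4]={S}  "dadac"
  [1..5]=∅  "adacc"
  [2..6]={S}  "daccc"
  [3..7]=∅  "acccc"
  [0..5]={S}  "dadacc"
  [1..6]=∅  "adaccc"
  [2..7]={S}  "dacccc"
  [0..6]={S}  "dadaccc"
  [1..7]=∅  "adacccc"
  [0..7]={S}  "dadacccc"

S ∈ T[0,7] ⇒ YES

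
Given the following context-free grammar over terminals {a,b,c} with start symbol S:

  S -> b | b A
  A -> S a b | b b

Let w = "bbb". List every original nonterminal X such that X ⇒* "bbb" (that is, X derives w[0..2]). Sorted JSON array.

Convert to CNF:
  S -> T1 A | b
  A -> S X2 | T1 T1
  T0 -> a
  T1 -> b
  X2 -> T0 T1

Fill CYK table bottom-up — only the sub-triangle for w[0..2]:
  [0..0]={S,T1}  "b"  orig:{S}
  [1..1]={S,T1}  "b"  orig:{S}
  [2..2]={S,T1}  "b"  orig:{S}
  [0..1]={A}  "bb"
  [1..2]={A}  "bb"
  [0..2]={S}  "bbb"

Original NTs in T[0,2] deriving "bbb": ["S"]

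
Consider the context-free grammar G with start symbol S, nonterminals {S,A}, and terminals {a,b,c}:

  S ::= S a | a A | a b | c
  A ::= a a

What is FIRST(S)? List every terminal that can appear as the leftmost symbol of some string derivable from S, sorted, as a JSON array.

FIRST iteration:
[1]
  A via A→a a: +{a}
  S via S→a A: +{a}
  S via S→c: +{c}
  S: {a,c}  A: {a}
[2] (stable)
  S: {a,c}  A: {a}

FIRST(S) = ["a", "c"]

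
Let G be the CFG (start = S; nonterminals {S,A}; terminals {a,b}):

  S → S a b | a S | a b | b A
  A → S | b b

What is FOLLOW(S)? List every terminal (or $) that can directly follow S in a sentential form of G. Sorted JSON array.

FIRST sets, iterate to fixpoint:
[1]
  A via A→b b: +{b}
  S via S→a S: +{a}
  S via S→b A: +{b}
  S: {a,b}  A: {b}
[2]
  A via A→S: +{a}
  S: {a,b}  A: {a,b}
[3] — fixpoint
  S: {a,b}  A: {a,b}

Compute FOLLOW by fixpoint:
FOLLOW(S) := {$}
[1]
  S→S a b: FOLLOW(S) ⊇ FIRST(a) = {a}; new: +{a}
  S→b A: FOLLOW(A) ⊇ FOLLOW(S) ⊇ {$,a}; new: +{$,a}
  S: {$,a}  A: {$,a}
[2] (no change)
  S: {$,a}  A: {$,a}

FOLLOW(S) = ["$", "a"]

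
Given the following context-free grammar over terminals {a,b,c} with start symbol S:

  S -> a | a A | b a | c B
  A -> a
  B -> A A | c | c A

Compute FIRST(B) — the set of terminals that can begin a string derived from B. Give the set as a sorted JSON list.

FIRST sets, iterate to fixpoint:
pass 1:
  A via A→a: +{a}
  B via B→A A: +{a}
  B via B→c: +{c}
  S via S→a: +{a}
  S via S→b a: +{b}
  S via S→c B: +{c}
  FIRST(S)={a,b,c}  FIRST(A)={a}  FIRST(B)={a,c}
pass 2: (stable)
  FIRST(S)={a,b,c}  FIRST(A)={a}  FIRST(B)={a,c}

FIRST(B) = ["a", "c"]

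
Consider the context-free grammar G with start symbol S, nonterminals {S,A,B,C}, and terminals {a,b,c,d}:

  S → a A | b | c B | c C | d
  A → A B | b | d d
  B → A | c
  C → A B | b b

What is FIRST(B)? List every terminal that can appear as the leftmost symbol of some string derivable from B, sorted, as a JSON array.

Compute FIRST by fixpoint:
iter 1:
  A via A→b: +{b}
  A via A→d d: +{d}
  B via B→A: +{b,d}
  B via B→c: +{c}
  C via C→A B: +{b,d}
  S via S→a A: +{a}
  S via S→b: +{b}
  S via S→c B: +{c}
  S via S→d: +{d}
  S: {a,b,c,d}  A: {b,d}  B: {b,c,d}  C: {b,d}
iter 2: (no change)
  S: {a,b,c,d}  A: {b,d}  B: {b,c,d}  C: {b,d}

FIRST(B) = ["b", "c", "d"]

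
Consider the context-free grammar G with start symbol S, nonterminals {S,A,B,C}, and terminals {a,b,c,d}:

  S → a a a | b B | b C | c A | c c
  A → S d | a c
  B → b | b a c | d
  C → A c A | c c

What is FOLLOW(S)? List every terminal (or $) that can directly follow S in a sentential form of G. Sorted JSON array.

FIRST sets, iterate to fixpoint:
pass 1:
  A via A→a c: +{a}
  B via B→b: +{b}
  B via B→d: +{d}
  C via C→A c A: +{a}
  C via C→c c: +{c}
  S via S→a a a: +{a}
  S via S→b B: +{b}
  S via S→c A: +{c}
  FIRST[S]={a,b,c}  FIRST[A]={a}  FIRST[B]={b,d}  FIRST[C]={a,c}
pass 2:
  A via A→S d: +{b,c}
  C via C→A c A: +{b}
  FIRST[S]={a,b,c}  FIRST[A]={a,b,c}  FIRST[B]={b,d}  FIRST[C]={a,b,c}
pass 3: (no change)
  FIRST[S]={a,b,c}  FIRST[A]={a,b,c}  FIRST[B]={b,d}  FIRST[C]={a,b,c}

Compute FOLLOW by fixpoint:
seed FOLLOW(S) with $
[1]
  A→S d: FOLLOW(S) ⊇ FIRST(d) = {d}; new: +{d}
  C→A c A: FOLLOW(A) ⊇ FIRST(c) = {c}; new: +{c}
  S→b B: FOLLOW(B) ⊇ FOLLOW(S) ⊇ {$,d}; new: +{$,d}
  S→b C: FOLLOW(C) ⊇ FOLLOW(S) ⊇ {$,d}; new: +{$,d}
  S→c A: FOLLOW(A) ⊇ FOLLOW(S) ⊇ {$,d}; new: +{$,d}
  FOLLOW(S)={$,d}  FOLLOW(A)={$,c,d}  FOLLOW(B)={$,d}  FOLLOW(C)={$,d}
[2] — fixpoint
  FOLLOW(S)={$,d}  FOLLOW(A)={$,c,d}  FOLLOW(B)={$,d}  FOLLOW(C)={$,d}

FOLLOW(S) = ["$", "d"]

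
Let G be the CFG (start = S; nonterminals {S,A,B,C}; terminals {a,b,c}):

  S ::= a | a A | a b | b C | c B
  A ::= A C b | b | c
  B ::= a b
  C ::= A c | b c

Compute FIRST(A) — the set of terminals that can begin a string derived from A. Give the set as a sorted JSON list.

Compute FIRST by fixpoint:
iter 1:
  A via A→b: +{b}
  A via A→c: +{c}
  B via B→a b: +{a}
  C via C→A c: +{b,c}
  S via S→a: +{a}
  S via S→b C: +{b}
  S via S→c B: +{c}
  FIRST[S]={a,b,c}  FIRST[A]={b,c}  FIRST[B]={a}  FIRST[C]={b,c}
iter 2: done
  FIRST[S]={a,b,c}  FIRST[A]={b,c}  FIRST[B]={a}  FIRST[C]={b,c}

FIRST(A) = ["b", "c"]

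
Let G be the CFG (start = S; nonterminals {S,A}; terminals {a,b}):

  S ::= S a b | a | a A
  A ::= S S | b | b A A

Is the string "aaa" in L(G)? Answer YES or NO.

CNF form of G:
  S -> S X3 | T1 A | a
  A -> S S | T0 X2 | b
  T0 -> b
  T1 -> a
  X2 -> A A
  X3 -> T1 T0

Fill CYK table bottom-up:
  cell(0,0) a: {S,T1}  orig:{S}
  cell(1,1) a: {S,T1}  orig:{S}
  cell(2,2) a: {S,T1}  orig:{S}
  cell(0,1) aa: {A}
  cell(1,2) aa: {A}
  cell(0,2) aaa: {S}

S ∈ T[0,2] ⇒ YES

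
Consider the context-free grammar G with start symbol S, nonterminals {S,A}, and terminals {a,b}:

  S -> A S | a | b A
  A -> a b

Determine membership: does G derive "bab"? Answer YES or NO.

Convert to CNF:
  S -> A S | T1 A | a
  A -> T0 T1
  T0 -> a
  T1 -> b

CYK fill:
  cell(0,0) b: {T1}  orig:{}
  cell(1,1) a: {S,T0}  orig:{S}
  cell(2,2) b: {T1}  orig:{}
  cell(0,1) ba: ∅
  cell(1,2) ab: {A}
  cell(0,2) bab: {S}

S ∈ T[0,2] ⇒ YES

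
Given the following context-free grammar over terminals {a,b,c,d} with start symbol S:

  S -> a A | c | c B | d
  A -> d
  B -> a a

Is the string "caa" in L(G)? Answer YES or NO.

Convert to CNF:
  S -> T0 A | T1 B | c | d
  A -> d
  B -> T0 T0
  T0 -> a
  T1 -> c

CYK table (by increasing span):
  T[0,0] 'c' = {S,T1}  orig:{S}
  T[1,1] 'a' = {T0}  orig:{}
  T[2,2] 'a' = {T0}  orig:{}
  T[0,1] 'ca' = ∅
  T[1,2] 'aa' = {B}
  T[0,2] 'caa' = {S}

S ∈ T[0,2] ⇒ YES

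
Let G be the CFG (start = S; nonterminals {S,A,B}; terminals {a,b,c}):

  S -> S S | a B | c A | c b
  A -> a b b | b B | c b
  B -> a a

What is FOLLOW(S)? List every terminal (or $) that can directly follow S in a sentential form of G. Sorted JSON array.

Compute FIRST by fixpoint:
pass 1:
  A via A→a b b: +{a}
  A via A→b B: +{b}
  A via A→c b: +{c}
  B via B→a a: +{a}
  S via S→a B: +{a}
  S via S→c A: +{c}
  FIRST[S]={a,c}  FIRST[A]={a,b,c}  FIRST[B]={a}
pass 2: (stable)
  FIRST[S]={a,c}  FIRST[A]={a,b,c}  FIRST[B]={a}

Compute FOLLOW by fixpoint:
initialize: $ ∈ FOLLOW(S)
pass 1:
  S→S S: FOLLOW(S) ⊇ FIRST(S) = {a,c}; new: +{a,c}
  S→a B: FOLLOW(B) ⊇ FOLLOW(S) ⊇ {$,a,c}; new: +{$,a,c}
  S→c A: FOLLOW(A) ⊇ FOLLOW(S) ⊇ {$,a,c}; new: +{$,a,c}
  FOLLOW(S)={$,a,c}  FOLLOW(A)={$,a,c}  FOLLOW(B)={$,a,c}
pass 2: (stable)
  FOLLOW(S)={$,a,c}  FOLLOW(A)={$,a,c}  FOLLOW(B)={$,a,c}

FOLLOW(S) = ["$", "a", "c"]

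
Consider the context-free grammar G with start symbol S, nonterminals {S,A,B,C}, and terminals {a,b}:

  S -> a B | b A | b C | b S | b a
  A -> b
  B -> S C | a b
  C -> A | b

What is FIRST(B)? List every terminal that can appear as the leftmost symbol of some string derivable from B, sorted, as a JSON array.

Compute FIRST by fixpoint:
pass 1:
  A via A→b: +{b}
  B via B→a b: +{a}
  C via C→A: +{b}
  S via S→a B: +{a}
  S via S→b A: +{b}
  FIRST[S]={a,b}  FIRST[A]={b}  FIRST[B]={a}  FIRST[C]={b}
pass 2:
  B via B→S C: +{b}
  FIRST[S]={a,b}  FIRST[A]={b}  FIRST[B]={a,b}  FIRST[C]={b}
pass 3: — fixpoint
  FIRST[S]={a,b}  FIRST[A]={b}  FIRST[B]={a,b}  FIRST[C]={b}

FIRST(B) = ["a", "b"]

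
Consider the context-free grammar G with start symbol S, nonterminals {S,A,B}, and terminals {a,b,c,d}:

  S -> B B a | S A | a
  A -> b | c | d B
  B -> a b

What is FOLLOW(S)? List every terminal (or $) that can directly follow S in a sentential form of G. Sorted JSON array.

FIRST sets, iterate to fixpoint:
pass 1:
  A via A→b: +{b}
  A via A→c: +{c}
  A via A→d B: +{d}
  B via B→a b: +{a}
  S via S→B B a: +{a}
  FIRST(S)={a}  FIRST(A)={b,c,d}  FIRST(B)={a}
pass 2: done
  FIRST(S)={a}  FIRST(A)={b,c,d}  FIRST(B)={a}

FOLLOW sets:
seed FOLLOW(S) with $
pass 1:
  S→B B a: FOLLOW(B) ⊇ FIRST(B) = {a}; new: +{a}
  S→S A: FOLLOW(S) ⊇ FIRST(A) = {b,c,d}; new: +{b,c,d}
  S→S A: FOLLOW(A) ⊇ FOLLOW(S) ⊇ {$,b,c,d}; new: +{$,b,c,d}
  S: {$,b,c,d}  A: {$,b,c,d}  B: {a}
pass 2:
  A→d B: FOLLOW(B) ⊇ FOLLOW(A) ⊇ {$,b,c,d}; new: +{$,b,c,d}
  S: {$,b,c,d}  A: {$,b,c,d}  B: {$,a,b,c,d}
pass 3: (no change)
  S: {$,b,c,d}  A: {$,b,c,d}  B: {$,a,b,c,d}

FOLLOW(S) = ["$", "b", "c", "d"]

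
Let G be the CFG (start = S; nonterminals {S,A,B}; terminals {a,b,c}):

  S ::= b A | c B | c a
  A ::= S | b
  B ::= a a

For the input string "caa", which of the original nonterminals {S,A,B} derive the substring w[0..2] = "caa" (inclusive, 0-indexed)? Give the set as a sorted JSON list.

Convert to CNF:
  S -> T0 A | T1 B | T1 T2
  A -> T0 A | T1 B | T1 T2 | b
  B -> T2 T2
  T0 -> b
  T1 -> c
  T2 -> a

CYK table (by increasing span) (cells [i..j] with 0 ≤ i ≤ j ≤ 2 only):
  cell(0,0) c: {T1}  orig:{}
  cell(1,1) a: {T2}  orig:{}
  cell(2,2) a: {T2}  orig:{}
  cell(0,1) ca: {A,S}
  cell(1,2) aa: {B}
  cell(0,2) caa: {A,S}

Original NTs in T[0,2] deriving "caa": ["A", "S"]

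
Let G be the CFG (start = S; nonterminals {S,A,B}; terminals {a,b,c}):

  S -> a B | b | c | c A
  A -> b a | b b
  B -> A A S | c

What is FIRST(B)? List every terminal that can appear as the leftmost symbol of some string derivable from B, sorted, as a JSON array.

Compute FIRST by fixpoint:
[1]
  A via A→b a: +{b}
  B via B→A A S: +{b}
  B via B→c: +{c}
  S via S→a B: +{a}
  S via S→b: +{b}
  S via S→c: +{c}
  FIRST[S]={a,b,c}  FIRST[A]={b}  FIRST[B]={b,c}
[2] (stable)
  FIRST[S]={a,b,c}  FIRST[A]={b}  FIRST[B]={b,c}

FIRST(B) = ["b", "c"]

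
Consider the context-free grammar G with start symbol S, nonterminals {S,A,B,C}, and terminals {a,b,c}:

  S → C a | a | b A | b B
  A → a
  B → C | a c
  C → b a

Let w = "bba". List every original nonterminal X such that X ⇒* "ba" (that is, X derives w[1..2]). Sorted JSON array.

CNF form of G:
  S -> C T0 | T2 A | T2 B | a
  A -> a
  B -> T0 T1 | T2 T0
  C -> T2 T0
  T0 -> a
  T1 -> c
  T2 -> b

Fill CYK table bottom-up (cells [i..j] with 1 ≤ i ≤ j ≤ 2 only):
  cell(1,1) b: {T2}  orig:{}
  cell(2,2) a: {A,S,T0}  orig:{A,S}
  cell(1,2) ba: {B,C,S}

Original NTs in T[1,2] deriving "ba": ["B", "C", "S"]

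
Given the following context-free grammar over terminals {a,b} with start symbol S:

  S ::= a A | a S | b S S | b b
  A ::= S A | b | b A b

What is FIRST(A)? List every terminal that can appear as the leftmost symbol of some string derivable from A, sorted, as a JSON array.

FIRST sets, iterate to fixpoint:
[1]
  A via A→b: +{b}
  S via S→a A: +{a}
  S via S→b S S: +{b}
  FIRST(S)={a,b}  FIRST(A)={b}
[2]
  A via A→S A: +{a}
  FIRST(S)={a,b}  FIRST(A)={a,b}
[3] (stable)
  FIRST(S)={a,b}  FIRST(A)={a,b}

FIRST(A) = ["a", "b"]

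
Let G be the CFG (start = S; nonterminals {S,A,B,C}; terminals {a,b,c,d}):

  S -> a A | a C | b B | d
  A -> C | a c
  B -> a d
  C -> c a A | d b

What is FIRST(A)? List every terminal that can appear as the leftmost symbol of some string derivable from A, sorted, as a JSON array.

FIRST iteration:
[1]
  A via A→a c: +{a}
  B via B→a d: +{a}
  C via C→c a A: +{c}
  C via C→d b: +{d}
  S via S→a A: +{a}
  S via S→b B: +{b}
  S via S→d: +{d}
  FIRST[S]={a,b,d}  FIRST[A]={a}  FIRST[B]={a}  FIRST[C]={c,d}
[2]
  A via A→C: +{c,d}
  FIRST[S]={a,b,d}  FIRST[A]={a,c,d}  FIRST[B]={a}  FIRST[C]={c,d}
[3] — fixpoint
  FIRST[S]={a,b,d}  FIRST[A]={a,c,d}  FIRST[B]={a}  FIRST[C]={c,d}

FIRST(A) = ["a", "c", "d"]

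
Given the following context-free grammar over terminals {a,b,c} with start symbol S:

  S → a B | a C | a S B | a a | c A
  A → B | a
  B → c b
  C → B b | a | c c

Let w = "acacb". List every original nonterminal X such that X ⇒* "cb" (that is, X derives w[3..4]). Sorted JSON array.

CNF form of G:
  S -> T0 A | T2 B | T2 C | T2 T2 | T2 X3
  A -> T0 T1 | a
  B -> T0 T1
  C -> B T1 | T0 T0 | a
  T0 -> c
  T1 -> b
  T2 -> a
  X3 -> S B

CYK fill — only the sub-triangle for w[3..4]:
  cell(3,3) c: {T0}  orig:{}
  cell(4,4) b: {T1}  orig:{}
  cell(3,4) cb: {A,B}

Original NTs in T[3,4] deriving "cb": ["A", "B"]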